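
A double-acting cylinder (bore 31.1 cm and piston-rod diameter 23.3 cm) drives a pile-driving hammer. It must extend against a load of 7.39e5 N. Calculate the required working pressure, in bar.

P ≈ 97.3 bar

Cap-side area A_cap = π/4 × (31.1 cm)² = 759.6 cm^2
P = F / A = 7.39e5 N / A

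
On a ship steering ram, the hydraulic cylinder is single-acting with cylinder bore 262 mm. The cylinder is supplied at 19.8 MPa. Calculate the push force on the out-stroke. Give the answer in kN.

Cap-side area A_cap = π/4 × (262 mm)² = 53910 mm^2
F = P × A_cap = 19.8 MPa × A_cap

F ≈ 1070 kN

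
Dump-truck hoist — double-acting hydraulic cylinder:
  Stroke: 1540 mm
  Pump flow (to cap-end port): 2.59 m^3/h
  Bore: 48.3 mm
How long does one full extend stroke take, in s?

Cap-side area A_cap = π/4 × (48.3 mm)² = 1832 mm^2
Swept volume V = A × L; t = V / Q = A·L / Q

t ≈ 3.92 s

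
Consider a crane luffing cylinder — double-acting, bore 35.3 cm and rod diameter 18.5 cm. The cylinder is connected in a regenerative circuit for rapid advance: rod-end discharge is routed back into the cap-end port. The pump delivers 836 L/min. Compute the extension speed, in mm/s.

v ≈ 518 mm/s

In regeneration the rod-end outflow joins the pump flow into the cap end, so the net volume the pump must supply per unit advance equals the rod cross-section area.
Rod cross-section A_rod = π/4 × (18.5 cm)² = 268.8 cm^2
v = Q_pump / A_rod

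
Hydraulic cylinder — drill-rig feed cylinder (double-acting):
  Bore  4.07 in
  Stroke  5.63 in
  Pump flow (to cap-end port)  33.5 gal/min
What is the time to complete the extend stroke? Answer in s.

t ≈ 0.568 s

Cap-side area A_cap = π/4 × (4.07 in)² = 13.01 in^2
Swept volume V = A × L; t = V / Q = A·L / Q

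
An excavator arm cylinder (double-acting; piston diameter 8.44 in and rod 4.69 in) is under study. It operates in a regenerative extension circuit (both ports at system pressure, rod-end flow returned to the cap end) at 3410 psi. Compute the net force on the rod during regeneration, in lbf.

With equal pressure on both faces, forces on the annular region cancel; the net push is pressure × rod cross-section.
Rod cross-section A_rod = π/4 × (4.69 in)² = 17.28 in^2
F = P × A_rod

F ≈ 58900 lbf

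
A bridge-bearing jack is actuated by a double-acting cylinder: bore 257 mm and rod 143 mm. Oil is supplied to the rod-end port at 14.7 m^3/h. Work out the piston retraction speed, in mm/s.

Rod-side annular area A_ann = π/4 × (257² − 143²) = 35810 mm^2
Flow into the rod-end port fills the annular volume.
v = Q / A

v ≈ 114 mm/s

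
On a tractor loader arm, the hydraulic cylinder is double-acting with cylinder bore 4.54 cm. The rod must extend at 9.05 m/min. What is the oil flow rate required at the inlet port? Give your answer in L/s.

Q ≈ 0.244 L/s

Cap-side area A_cap = π/4 × (4.54 cm)² = 16.19 cm^2
Q = A × v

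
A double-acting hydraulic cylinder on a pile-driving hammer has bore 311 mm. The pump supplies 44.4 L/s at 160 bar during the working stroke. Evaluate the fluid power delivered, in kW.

W ≈ 710 kW

Hydraulic power = P × Q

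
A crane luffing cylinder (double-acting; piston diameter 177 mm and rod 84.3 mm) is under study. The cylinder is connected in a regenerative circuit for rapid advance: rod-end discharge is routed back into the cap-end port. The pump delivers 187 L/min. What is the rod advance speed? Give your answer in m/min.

v ≈ 33.5 m/min

In regeneration the rod-end outflow joins the pump flow into the cap end, so the net volume the pump must supply per unit advance equals the rod cross-section area.
Rod cross-section A_rod = π/4 × (84.3 mm)² = 5581 mm^2
v = Q_pump / A_rod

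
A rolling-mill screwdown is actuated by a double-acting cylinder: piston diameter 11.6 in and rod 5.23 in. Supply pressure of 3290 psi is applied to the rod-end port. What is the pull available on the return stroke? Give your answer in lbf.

Rod-side annular area A_ann = π/4 × (11.6² − 5.23²) = 84.20 in^2
On retraction the pressure acts on the annular area (bore minus rod).
F = P × A_ann

F ≈ 2.77e5 lbf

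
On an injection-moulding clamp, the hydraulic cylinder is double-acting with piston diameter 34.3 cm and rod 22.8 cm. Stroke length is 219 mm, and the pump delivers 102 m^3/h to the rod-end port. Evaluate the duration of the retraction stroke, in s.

Rod-side annular area A_ann = π/4 × (34.3² − 22.8²) = 515.7 cm^2
Swept volume V = A × L; t = V / Q = A·L / Q

t ≈ 0.399 s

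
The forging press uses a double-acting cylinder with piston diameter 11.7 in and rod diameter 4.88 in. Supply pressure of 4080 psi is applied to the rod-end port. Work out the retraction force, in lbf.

F ≈ 3.62e5 lbf

Rod-side annular area A_ann = π/4 × (11.7² − 4.88²) = 88.81 in^2
On retraction the pressure acts on the annular area (bore minus rod).
F = P × A_ann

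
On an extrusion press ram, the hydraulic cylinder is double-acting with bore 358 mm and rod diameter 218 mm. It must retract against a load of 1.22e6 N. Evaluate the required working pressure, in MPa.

P ≈ 19.3 MPa

Rod-side annular area A_ann = π/4 × (358² − 218²) = 63330 mm^2
Retraction: pressure acts on the annular area.
P = F / A = 1.22e6 N / A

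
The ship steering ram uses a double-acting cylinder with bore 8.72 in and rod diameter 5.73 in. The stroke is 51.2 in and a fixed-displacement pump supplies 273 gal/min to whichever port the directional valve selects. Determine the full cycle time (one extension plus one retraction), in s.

Cap-side area A_cap = π/4 × (8.72 in)² = 59.72 in^2
Rod-side annular area A_ann = π/4 × (8.72² − 5.73²) = 33.93 in^2
t_ext = A_cap·L/Q = 2.909 s
t_ret = A_ann·L/Q = 1.653 s
t_cycle = t_ext + t_ret

t ≈ 4.56 s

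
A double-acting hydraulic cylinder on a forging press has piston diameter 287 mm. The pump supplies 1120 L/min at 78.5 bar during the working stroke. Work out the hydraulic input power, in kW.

Hydraulic power = P × Q

W ≈ 147 kW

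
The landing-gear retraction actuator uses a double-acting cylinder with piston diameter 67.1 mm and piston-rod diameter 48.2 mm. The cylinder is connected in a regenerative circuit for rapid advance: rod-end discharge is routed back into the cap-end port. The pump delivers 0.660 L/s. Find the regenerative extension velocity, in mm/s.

v ≈ 362 mm/s

In regeneration the rod-end outflow joins the pump flow into the cap end, so the net volume the pump must supply per unit advance equals the rod cross-section area.
Rod cross-section A_rod = π/4 × (48.2 mm)² = 1825 mm^2
v = Q_pump / A_rod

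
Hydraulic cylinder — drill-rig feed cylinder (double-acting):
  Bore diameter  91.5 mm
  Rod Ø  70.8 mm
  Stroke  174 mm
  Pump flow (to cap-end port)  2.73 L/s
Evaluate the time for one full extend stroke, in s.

t ≈ 0.419 s

Cap-side area A_cap = π/4 × (91.5 mm)² = 6576 mm^2
Swept volume V = A × L; t = V / Q = A·L / Q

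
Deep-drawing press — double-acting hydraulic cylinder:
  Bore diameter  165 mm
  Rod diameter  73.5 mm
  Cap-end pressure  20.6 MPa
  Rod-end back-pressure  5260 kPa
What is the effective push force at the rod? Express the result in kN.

F ≈ 350 kN

Cap-side area A_cap = π/4 × (165 mm)² = 21380 mm^2
Rod-side annular area A_ann = π/4 × (165² − 73.5²) = 17140 mm^2
Net thrust = P_cap·A_cap − P_rod·A_ann = 440.5 kN − 90.15 kN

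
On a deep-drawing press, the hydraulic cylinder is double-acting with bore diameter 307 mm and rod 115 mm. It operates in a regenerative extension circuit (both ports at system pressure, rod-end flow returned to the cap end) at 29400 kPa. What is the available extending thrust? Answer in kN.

F ≈ 305 kN

With equal pressure on both faces, forces on the annular region cancel; the net push is pressure × rod cross-section.
Rod cross-section A_rod = π/4 × (115 mm)² = 10390 mm^2
F = P × A_rod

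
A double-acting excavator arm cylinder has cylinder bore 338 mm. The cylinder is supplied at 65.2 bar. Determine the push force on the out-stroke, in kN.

F ≈ 585 kN

Cap-side area A_cap = π/4 × (338 mm)² = 89730 mm^2
F = P × A_cap = 65.2 bar × A_cap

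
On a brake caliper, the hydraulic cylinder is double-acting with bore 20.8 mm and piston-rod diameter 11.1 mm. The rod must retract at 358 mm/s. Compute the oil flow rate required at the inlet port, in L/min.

Rod-side annular area A_ann = π/4 × (20.8² − 11.1²) = 243.0 mm^2
Q = A × v

Q ≈ 5.22 L/min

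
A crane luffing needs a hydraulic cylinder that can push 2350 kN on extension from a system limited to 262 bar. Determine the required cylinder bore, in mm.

Extension force acts on the full piston face: F = P × (π/4)D².
D = √(4F / (πP)) = √(4 × 2350 kN / (π × 262 bar))

D ≈ 338 mm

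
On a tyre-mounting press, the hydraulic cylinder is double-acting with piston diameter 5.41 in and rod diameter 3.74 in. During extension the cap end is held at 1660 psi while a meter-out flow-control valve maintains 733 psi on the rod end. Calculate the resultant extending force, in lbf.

Cap-side area A_cap = π/4 × (5.41 in)² = 22.99 in^2
Rod-side annular area A_ann = π/4 × (5.41² − 3.74²) = 12.00 in^2
Net thrust = P_cap·A_cap − P_rod·A_ann = 38160 lbf − 8797 lbf

F ≈ 29400 lbf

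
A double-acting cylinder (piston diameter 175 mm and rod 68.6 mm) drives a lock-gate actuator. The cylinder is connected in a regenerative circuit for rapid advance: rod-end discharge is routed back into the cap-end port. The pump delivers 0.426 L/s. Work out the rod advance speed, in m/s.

v ≈ 0.115 m/s

In regeneration the rod-end outflow joins the pump flow into the cap end, so the net volume the pump must supply per unit advance equals the rod cross-section area.
Rod cross-section A_rod = π/4 × (68.6 mm)² = 3696 mm^2
v = Q_pump / A_rod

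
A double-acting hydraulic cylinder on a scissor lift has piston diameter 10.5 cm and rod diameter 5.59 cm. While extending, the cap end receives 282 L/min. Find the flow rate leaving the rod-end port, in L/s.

Cap-side area A_cap = π/4 × (10.5 cm)² = 86.59 cm^2
Rod-side annular area A_ann = π/4 × (10.5² − 5.59²) = 62.05 cm^2
Piston speed v = Q_in/A_cap; rod-end outflow Q_out = v × A_ann = Q_in × A_ann/A_cap.

Q_out ≈ 3.37 L/s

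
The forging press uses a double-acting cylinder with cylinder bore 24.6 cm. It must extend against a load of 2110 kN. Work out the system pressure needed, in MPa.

Cap-side area A_cap = π/4 × (24.6 cm)² = 475.3 cm^2
P = F / A = 2110 kN / A

P ≈ 44.4 MPa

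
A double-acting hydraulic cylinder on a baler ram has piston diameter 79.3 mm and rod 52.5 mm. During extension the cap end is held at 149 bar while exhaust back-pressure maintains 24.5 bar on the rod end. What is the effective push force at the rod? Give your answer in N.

F ≈ 66800 N

Cap-side area A_cap = π/4 × (79.3 mm)² = 4939 mm^2
Rod-side annular area A_ann = π/4 × (79.3² − 52.5²) = 2774 mm^2
Net thrust = P_cap·A_cap − P_rod·A_ann = 73590 N − 6797 N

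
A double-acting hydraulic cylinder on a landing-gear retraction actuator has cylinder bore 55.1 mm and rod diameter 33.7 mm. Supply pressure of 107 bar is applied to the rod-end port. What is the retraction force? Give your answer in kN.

Rod-side annular area A_ann = π/4 × (55.1² − 33.7²) = 1493 mm^2
On retraction the pressure acts on the annular area (bore minus rod).
F = P × A_ann

F ≈ 16.0 kN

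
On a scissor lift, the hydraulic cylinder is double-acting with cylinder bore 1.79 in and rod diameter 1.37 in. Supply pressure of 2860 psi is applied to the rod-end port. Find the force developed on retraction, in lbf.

Rod-side annular area A_ann = π/4 × (1.79² − 1.37²) = 1.042 in^2
On retraction the pressure acts on the annular area (bore minus rod).
F = P × A_ann

F ≈ 2980 lbf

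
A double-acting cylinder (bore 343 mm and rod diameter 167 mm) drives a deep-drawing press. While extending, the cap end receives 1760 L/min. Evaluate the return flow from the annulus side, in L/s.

Cap-side area A_cap = π/4 × (343 mm)² = 92400 mm^2
Rod-side annular area A_ann = π/4 × (343² − 167²) = 70500 mm^2
Piston speed v = Q_in/A_cap; rod-end outflow Q_out = v × A_ann = Q_in × A_ann/A_cap.

Q_out ≈ 22.4 L/s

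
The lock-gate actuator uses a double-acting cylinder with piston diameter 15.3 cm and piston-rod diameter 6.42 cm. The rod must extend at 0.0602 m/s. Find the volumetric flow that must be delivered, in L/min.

Cap-side area A_cap = π/4 × (15.3 cm)² = 183.9 cm^2
Q = A × v

Q ≈ 66.4 L/min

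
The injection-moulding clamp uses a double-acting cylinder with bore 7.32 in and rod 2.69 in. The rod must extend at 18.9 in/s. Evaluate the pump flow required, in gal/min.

Cap-side area A_cap = π/4 × (7.32 in)² = 42.08 in^2
Q = A × v

Q ≈ 207 gal/min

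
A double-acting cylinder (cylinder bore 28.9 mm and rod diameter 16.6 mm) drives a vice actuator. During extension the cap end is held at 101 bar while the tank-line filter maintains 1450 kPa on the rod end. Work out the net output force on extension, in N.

F ≈ 5990 N

Cap-side area A_cap = π/4 × (28.9 mm)² = 656.0 mm^2
Rod-side annular area A_ann = π/4 × (28.9² − 16.6²) = 439.5 mm^2
Net thrust = P_cap·A_cap − P_rod·A_ann = 6625 N − 637.3 N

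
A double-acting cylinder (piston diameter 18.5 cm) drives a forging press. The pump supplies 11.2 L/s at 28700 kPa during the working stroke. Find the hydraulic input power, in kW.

Hydraulic power = P × Q

W ≈ 321 kW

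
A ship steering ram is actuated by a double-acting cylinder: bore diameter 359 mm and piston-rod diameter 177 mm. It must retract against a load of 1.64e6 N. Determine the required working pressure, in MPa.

P ≈ 21.4 MPa

Rod-side annular area A_ann = π/4 × (359² − 177²) = 76620 mm^2
Retraction: pressure acts on the annular area.
P = F / A = 1.64e6 N / A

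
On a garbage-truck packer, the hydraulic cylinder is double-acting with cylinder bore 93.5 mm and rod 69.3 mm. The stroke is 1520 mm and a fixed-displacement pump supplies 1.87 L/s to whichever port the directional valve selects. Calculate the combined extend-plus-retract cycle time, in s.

t ≈ 8.10 s

Cap-side area A_cap = π/4 × (93.5 mm)² = 6866 mm^2
Rod-side annular area A_ann = π/4 × (93.5² − 69.3²) = 3094 mm^2
t_ext = A_cap·L/Q = 5.581 s
t_ret = A_ann·L/Q = 2.515 s
t_cycle = t_ext + t_ret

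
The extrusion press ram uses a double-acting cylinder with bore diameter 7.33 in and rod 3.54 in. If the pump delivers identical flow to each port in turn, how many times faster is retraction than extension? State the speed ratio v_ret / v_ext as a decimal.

Cap-side area A_cap = π/4 × (7.33 in)² = 42.20 in^2
Rod-side annular area A_ann = π/4 × (7.33² − 3.54²) = 32.36 in^2
For equal Q, v ∝ 1/A, so v_ret/v_ext = A_cap/A_ann.

v_ret/v_ext ≈ 1.30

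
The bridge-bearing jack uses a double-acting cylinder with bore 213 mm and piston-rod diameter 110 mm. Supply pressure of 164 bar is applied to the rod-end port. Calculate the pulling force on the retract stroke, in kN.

F ≈ 429 kN

Rod-side annular area A_ann = π/4 × (213² − 110²) = 26130 mm^2
On retraction the pressure acts on the annular area (bore minus rod).
F = P × A_ann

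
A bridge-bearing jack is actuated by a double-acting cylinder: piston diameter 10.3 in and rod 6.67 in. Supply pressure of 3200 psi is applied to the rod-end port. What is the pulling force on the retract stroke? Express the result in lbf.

F ≈ 1.55e5 lbf

Rod-side annular area A_ann = π/4 × (10.3² − 6.67²) = 48.38 in^2
On retraction the pressure acts on the annular area (bore minus rod).
F = P × A_ann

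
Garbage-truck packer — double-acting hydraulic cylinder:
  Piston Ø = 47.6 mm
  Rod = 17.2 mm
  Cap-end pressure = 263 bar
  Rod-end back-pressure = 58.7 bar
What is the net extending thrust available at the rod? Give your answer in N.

Cap-side area A_cap = π/4 × (47.6 mm)² = 1780 mm^2
Rod-side annular area A_ann = π/4 × (47.6² − 17.2²) = 1547 mm^2
Net thrust = P_cap·A_cap − P_rod·A_ann = 46800 N − 9082 N

F ≈ 37700 N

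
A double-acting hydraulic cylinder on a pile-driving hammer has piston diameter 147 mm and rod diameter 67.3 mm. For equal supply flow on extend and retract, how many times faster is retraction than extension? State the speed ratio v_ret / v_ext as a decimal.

Cap-side area A_cap = π/4 × (147 mm)² = 16970 mm^2
Rod-side annular area A_ann = π/4 × (147² − 67.3²) = 13410 mm^2
For equal Q, v ∝ 1/A, so v_ret/v_ext = A_cap/A_ann.

v_ret/v_ext ≈ 1.27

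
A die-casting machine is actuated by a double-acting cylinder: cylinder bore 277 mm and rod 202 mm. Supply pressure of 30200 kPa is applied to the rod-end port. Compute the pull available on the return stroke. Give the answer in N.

Rod-side annular area A_ann = π/4 × (277² − 202²) = 28220 mm^2
On retraction the pressure acts on the annular area (bore minus rod).
F = P × A_ann

F ≈ 8.52e5 N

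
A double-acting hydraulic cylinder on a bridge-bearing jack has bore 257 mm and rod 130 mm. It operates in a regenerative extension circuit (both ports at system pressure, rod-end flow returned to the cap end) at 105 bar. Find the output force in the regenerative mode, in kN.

With equal pressure on both faces, forces on the annular region cancel; the net push is pressure × rod cross-section.
Rod cross-section A_rod = π/4 × (130 mm)² = 13270 mm^2
F = P × A_rod

F ≈ 139 kN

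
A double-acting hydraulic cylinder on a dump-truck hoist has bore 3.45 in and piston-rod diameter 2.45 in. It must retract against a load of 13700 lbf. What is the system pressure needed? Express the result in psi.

P ≈ 2960 psi

Rod-side annular area A_ann = π/4 × (3.45² − 2.45²) = 4.634 in^2
Retraction: pressure acts on the annular area.
P = F / A = 13700 lbf / A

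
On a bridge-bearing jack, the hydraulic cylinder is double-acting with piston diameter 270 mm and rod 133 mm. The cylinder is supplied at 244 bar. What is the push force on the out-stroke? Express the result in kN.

Cap-side area A_cap = π/4 × (270 mm)² = 57260 mm^2
F = P × A_cap = 244 bar × A_cap

F ≈ 1400 kN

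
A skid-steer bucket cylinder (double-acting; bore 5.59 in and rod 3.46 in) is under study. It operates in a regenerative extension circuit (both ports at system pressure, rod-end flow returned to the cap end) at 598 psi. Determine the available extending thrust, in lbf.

F ≈ 5620 lbf

With equal pressure on both faces, forces on the annular region cancel; the net push is pressure × rod cross-section.
Rod cross-section A_rod = π/4 × (3.46 in)² = 9.402 in^2
F = P × A_rod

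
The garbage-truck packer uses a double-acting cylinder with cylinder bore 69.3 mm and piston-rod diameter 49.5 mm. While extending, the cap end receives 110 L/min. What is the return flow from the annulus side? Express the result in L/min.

Cap-side area A_cap = π/4 × (69.3 mm)² = 3772 mm^2
Rod-side annular area A_ann = π/4 × (69.3² − 49.5²) = 1847 mm^2
Piston speed v = Q_in/A_cap; rod-end outflow Q_out = v × A_ann = Q_in × A_ann/A_cap.

Q_out ≈ 53.9 L/min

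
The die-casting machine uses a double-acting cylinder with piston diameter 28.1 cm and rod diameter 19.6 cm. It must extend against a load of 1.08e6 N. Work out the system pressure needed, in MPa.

P ≈ 17.4 MPa

Cap-side area A_cap = π/4 × (28.1 cm)² = 620.2 cm^2
P = F / A = 1.08e6 N / A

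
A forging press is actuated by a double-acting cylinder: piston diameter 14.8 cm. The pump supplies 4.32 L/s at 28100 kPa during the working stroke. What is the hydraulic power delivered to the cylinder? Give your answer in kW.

Hydraulic power = P × Q

W ≈ 121 kW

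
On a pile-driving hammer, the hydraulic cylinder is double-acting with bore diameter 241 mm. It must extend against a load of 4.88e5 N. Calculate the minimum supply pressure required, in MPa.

Cap-side area A_cap = π/4 × (241 mm)² = 45620 mm^2
P = F / A = 4.88e5 N / A

P ≈ 10.7 MPa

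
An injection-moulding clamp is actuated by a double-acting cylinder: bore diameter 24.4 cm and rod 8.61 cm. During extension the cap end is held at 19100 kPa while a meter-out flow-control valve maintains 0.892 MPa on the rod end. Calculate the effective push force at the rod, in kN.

Cap-side area A_cap = π/4 × (24.4 cm)² = 467.6 cm^2
Rod-side annular area A_ann = π/4 × (24.4² − 8.61²) = 409.4 cm^2
Net thrust = P_cap·A_cap − P_rod·A_ann = 893.1 kN − 36.52 kN

F ≈ 857 kN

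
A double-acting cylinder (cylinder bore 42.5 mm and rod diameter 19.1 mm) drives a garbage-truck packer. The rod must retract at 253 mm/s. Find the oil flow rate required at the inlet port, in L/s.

Rod-side annular area A_ann = π/4 × (42.5² − 19.1²) = 1132 mm^2
Q = A × v

Q ≈ 0.286 L/s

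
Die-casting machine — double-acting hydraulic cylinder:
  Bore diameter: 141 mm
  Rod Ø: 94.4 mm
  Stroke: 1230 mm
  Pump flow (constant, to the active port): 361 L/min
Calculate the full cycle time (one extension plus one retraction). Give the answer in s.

Cap-side area A_cap = π/4 × (141 mm)² = 15610 mm^2
Rod-side annular area A_ann = π/4 × (141² − 94.4²) = 8616 mm^2
t_ext = A_cap·L/Q = 3.192 s
t_ret = A_ann·L/Q = 1.761 s
t_cycle = t_ext + t_ret

t ≈ 4.95 s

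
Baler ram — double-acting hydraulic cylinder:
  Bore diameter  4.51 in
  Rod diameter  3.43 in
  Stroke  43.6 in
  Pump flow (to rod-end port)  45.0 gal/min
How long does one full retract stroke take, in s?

t ≈ 1.69 s

Rod-side annular area A_ann = π/4 × (4.51² − 3.43²) = 6.735 in^2
Swept volume V = A × L; t = V / Q = A·L / Q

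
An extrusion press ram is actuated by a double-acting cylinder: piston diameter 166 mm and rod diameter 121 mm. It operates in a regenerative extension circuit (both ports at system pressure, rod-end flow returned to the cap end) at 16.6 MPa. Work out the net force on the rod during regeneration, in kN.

F ≈ 191 kN

With equal pressure on both faces, forces on the annular region cancel; the net push is pressure × rod cross-section.
Rod cross-section A_rod = π/4 × (121 mm)² = 11500 mm^2
F = P × A_rod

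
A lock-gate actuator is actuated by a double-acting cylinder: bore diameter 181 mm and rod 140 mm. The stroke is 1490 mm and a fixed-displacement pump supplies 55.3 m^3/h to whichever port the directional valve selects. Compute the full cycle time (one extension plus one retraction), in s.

Cap-side area A_cap = π/4 × (181 mm)² = 25730 mm^2
Rod-side annular area A_ann = π/4 × (181² − 140²) = 10340 mm^2
t_ext = A_cap·L/Q = 2.496 s
t_ret = A_ann·L/Q = 1.003 s
t_cycle = t_ext + t_ret

t ≈ 3.50 s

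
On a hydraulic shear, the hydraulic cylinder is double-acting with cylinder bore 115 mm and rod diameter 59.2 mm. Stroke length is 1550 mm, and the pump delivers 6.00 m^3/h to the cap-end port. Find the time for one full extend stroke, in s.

t ≈ 9.66 s

Cap-side area A_cap = π/4 × (115 mm)² = 10390 mm^2
Swept volume V = A × L; t = V / Q = A·L / Q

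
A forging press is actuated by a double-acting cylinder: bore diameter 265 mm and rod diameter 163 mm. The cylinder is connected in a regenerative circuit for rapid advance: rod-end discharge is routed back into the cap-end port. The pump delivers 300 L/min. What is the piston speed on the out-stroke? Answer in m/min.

v ≈ 14.4 m/min

In regeneration the rod-end outflow joins the pump flow into the cap end, so the net volume the pump must supply per unit advance equals the rod cross-section area.
Rod cross-section A_rod = π/4 × (163 mm)² = 20870 mm^2
v = Q_pump / A_rod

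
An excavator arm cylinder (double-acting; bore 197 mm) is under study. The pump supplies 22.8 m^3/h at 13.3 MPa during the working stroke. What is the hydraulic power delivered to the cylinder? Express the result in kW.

W ≈ 84.2 kW

Hydraulic power = P × Q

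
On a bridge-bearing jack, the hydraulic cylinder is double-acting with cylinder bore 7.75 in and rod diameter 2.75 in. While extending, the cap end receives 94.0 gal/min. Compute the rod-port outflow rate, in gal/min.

Cap-side area A_cap = π/4 × (7.75 in)² = 47.17 in^2
Rod-side annular area A_ann = π/4 × (7.75² − 2.75²) = 41.23 in^2
Piston speed v = Q_in/A_cap; rod-end outflow Q_out = v × A_ann = Q_in × A_ann/A_cap.

Q_out ≈ 82.2 gal/min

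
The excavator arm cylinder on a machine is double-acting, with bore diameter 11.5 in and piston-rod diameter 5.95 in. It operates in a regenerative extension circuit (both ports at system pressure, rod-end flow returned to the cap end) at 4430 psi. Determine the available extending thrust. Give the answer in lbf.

F ≈ 1.23e5 lbf

With equal pressure on both faces, forces on the annular region cancel; the net push is pressure × rod cross-section.
Rod cross-section A_rod = π/4 × (5.95 in)² = 27.81 in^2
F = P × A_rod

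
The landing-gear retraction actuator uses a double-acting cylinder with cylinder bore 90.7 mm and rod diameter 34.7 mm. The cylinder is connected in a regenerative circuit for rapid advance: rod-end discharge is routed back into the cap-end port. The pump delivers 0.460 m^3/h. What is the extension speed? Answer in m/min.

In regeneration the rod-end outflow joins the pump flow into the cap end, so the net volume the pump must supply per unit advance equals the rod cross-section area.
Rod cross-section A_rod = π/4 × (34.7 mm)² = 945.7 mm^2
v = Q_pump / A_rod

v ≈ 8.11 m/min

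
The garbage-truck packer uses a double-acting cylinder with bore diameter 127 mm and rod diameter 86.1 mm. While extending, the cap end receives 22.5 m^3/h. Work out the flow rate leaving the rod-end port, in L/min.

Q_out ≈ 203 L/min

Cap-side area A_cap = π/4 × (127 mm)² = 12670 mm^2
Rod-side annular area A_ann = π/4 × (127² − 86.1²) = 6845 mm^2
Piston speed v = Q_in/A_cap; rod-end outflow Q_out = v × A_ann = Q_in × A_ann/A_cap.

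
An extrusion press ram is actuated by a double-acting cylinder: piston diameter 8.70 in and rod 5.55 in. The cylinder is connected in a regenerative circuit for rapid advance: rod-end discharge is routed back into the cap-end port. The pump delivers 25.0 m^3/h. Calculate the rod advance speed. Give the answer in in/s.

In regeneration the rod-end outflow joins the pump flow into the cap end, so the net volume the pump must supply per unit advance equals the rod cross-section area.
Rod cross-section A_rod = π/4 × (5.55 in)² = 24.19 in^2
v = Q_pump / A_rod

v ≈ 17.5 in/s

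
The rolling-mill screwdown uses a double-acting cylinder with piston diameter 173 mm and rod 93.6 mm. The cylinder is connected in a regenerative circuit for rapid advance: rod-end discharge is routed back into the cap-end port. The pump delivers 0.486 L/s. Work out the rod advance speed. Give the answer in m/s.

v ≈ 0.0706 m/s

In regeneration the rod-end outflow joins the pump flow into the cap end, so the net volume the pump must supply per unit advance equals the rod cross-section area.
Rod cross-section A_rod = π/4 × (93.6 mm)² = 6881 mm^2
v = Q_pump / A_rod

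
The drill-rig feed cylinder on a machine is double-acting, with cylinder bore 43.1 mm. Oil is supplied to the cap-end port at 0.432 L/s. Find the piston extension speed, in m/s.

v ≈ 0.296 m/s

Cap-side area A_cap = π/4 × (43.1 mm)² = 1459 mm^2
v = Q / A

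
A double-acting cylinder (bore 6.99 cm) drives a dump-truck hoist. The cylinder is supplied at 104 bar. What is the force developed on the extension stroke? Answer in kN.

F ≈ 39.9 kN

Cap-side area A_cap = π/4 × (6.99 cm)² = 38.37 cm^2
F = P × A_cap = 104 bar × A_cap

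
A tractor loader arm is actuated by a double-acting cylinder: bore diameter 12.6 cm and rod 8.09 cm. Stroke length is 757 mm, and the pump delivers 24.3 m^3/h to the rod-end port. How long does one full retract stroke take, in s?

Rod-side annular area A_ann = π/4 × (12.6² − 8.09²) = 73.29 cm^2
Swept volume V = A × L; t = V / Q = A·L / Q

t ≈ 0.822 s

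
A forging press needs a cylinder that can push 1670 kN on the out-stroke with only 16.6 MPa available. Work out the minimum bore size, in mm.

D ≈ 358 mm

Extension force acts on the full piston face: F = P × (π/4)D².
D = √(4F / (πP)) = √(4 × 1670 kN / (π × 16.6 MPa))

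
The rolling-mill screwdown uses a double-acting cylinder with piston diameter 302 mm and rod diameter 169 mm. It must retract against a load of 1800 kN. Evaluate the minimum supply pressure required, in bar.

Rod-side annular area A_ann = π/4 × (302² − 169²) = 49200 mm^2
Retraction: pressure acts on the annular area.
P = F / A = 1800 kN / A

P ≈ 366 bar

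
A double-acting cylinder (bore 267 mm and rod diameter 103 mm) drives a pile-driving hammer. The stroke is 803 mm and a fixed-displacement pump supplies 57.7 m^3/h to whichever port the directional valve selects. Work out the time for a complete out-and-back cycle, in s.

Cap-side area A_cap = π/4 × (267 mm)² = 55990 mm^2
Rod-side annular area A_ann = π/4 × (267² − 103²) = 47660 mm^2
t_ext = A_cap·L/Q = 2.805 s
t_ret = A_ann·L/Q = 2.388 s
t_cycle = t_ext + t_ret

t ≈ 5.19 s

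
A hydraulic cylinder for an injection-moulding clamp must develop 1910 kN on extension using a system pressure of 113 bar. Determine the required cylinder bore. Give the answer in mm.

Extension force acts on the full piston face: F = P × (π/4)D².
D = √(4F / (πP)) = √(4 × 1910 kN / (π × 113 bar))

D ≈ 464 mm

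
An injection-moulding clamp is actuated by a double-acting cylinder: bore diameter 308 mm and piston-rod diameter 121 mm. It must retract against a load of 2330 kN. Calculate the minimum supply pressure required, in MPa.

P ≈ 37.0 MPa

Rod-side annular area A_ann = π/4 × (308² − 121²) = 63010 mm^2
Retraction: pressure acts on the annular area.
P = F / A = 2330 kN / A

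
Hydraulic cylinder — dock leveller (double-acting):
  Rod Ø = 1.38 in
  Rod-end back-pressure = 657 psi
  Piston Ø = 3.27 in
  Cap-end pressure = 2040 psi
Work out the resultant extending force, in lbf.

Cap-side area A_cap = π/4 × (3.27 in)² = 8.398 in^2
Rod-side annular area A_ann = π/4 × (3.27² − 1.38²) = 6.902 in^2
Net thrust = P_cap·A_cap − P_rod·A_ann = 17130 lbf − 4535 lbf

F ≈ 12600 lbf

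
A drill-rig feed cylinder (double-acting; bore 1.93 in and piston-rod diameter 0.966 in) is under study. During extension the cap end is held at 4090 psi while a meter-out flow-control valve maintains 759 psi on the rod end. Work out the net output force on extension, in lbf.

Cap-side area A_cap = π/4 × (1.93 in)² = 2.926 in^2
Rod-side annular area A_ann = π/4 × (1.93² − 0.966²) = 2.193 in^2
Net thrust = P_cap·A_cap − P_rod·A_ann = 11970 lbf − 1664 lbf

F ≈ 10300 lbf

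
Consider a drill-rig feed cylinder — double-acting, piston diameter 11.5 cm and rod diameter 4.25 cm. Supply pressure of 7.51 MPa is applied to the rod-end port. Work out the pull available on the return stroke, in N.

F ≈ 67400 N

Rod-side annular area A_ann = π/4 × (11.5² − 4.25²) = 89.68 cm^2
On retraction the pressure acts on the annular area (bore minus rod).
F = P × A_ann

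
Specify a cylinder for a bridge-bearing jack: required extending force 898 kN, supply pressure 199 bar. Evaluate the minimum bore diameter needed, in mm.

D ≈ 240 mm

Extension force acts on the full piston face: F = P × (π/4)D².
D = √(4F / (πP)) = √(4 × 898 kN / (π × 199 bar))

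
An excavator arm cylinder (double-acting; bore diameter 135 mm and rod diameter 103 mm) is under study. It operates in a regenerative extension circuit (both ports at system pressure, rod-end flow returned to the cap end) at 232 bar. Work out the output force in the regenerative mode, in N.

With equal pressure on both faces, forces on the annular region cancel; the net push is pressure × rod cross-section.
Rod cross-section A_rod = π/4 × (103 mm)² = 8332 mm^2
F = P × A_rod

F ≈ 1.93e5 N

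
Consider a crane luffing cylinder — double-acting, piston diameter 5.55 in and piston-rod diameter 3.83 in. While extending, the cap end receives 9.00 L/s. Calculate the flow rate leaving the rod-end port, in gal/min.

Cap-side area A_cap = π/4 × (5.55 in)² = 24.19 in^2
Rod-side annular area A_ann = π/4 × (5.55² − 3.83²) = 12.67 in^2
Piston speed v = Q_in/A_cap; rod-end outflow Q_out = v × A_ann = Q_in × A_ann/A_cap.

Q_out ≈ 74.7 gal/min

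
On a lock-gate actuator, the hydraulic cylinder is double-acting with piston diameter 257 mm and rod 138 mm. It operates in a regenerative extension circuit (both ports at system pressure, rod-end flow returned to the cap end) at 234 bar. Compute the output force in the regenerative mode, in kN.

With equal pressure on both faces, forces on the annular region cancel; the net push is pressure × rod cross-section.
Rod cross-section A_rod = π/4 × (138 mm)² = 14960 mm^2
F = P × A_rod

F ≈ 350 kN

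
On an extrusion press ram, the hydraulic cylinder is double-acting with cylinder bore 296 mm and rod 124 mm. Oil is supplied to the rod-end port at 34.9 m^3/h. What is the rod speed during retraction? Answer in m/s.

v ≈ 0.171 m/s

Rod-side annular area A_ann = π/4 × (296² − 124²) = 56740 mm^2
Flow into the rod-end port fills the annular volume.
v = Q / A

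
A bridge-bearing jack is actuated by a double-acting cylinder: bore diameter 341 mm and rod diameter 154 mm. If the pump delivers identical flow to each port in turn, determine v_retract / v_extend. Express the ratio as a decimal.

v_ret/v_ext ≈ 1.26

Cap-side area A_cap = π/4 × (341 mm)² = 91330 mm^2
Rod-side annular area A_ann = π/4 × (341² − 154²) = 72700 mm^2
For equal Q, v ∝ 1/A, so v_ret/v_ext = A_cap/A_ann.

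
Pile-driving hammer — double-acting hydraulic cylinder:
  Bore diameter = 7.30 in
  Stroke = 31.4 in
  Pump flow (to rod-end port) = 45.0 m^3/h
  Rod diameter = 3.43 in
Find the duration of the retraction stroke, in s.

Rod-side annular area A_ann = π/4 × (7.30² − 3.43²) = 32.61 in^2
Swept volume V = A × L; t = V / Q = A·L / Q

t ≈ 1.34 s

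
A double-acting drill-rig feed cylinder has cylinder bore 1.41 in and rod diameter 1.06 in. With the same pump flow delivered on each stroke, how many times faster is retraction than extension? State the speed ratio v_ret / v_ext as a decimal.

Cap-side area A_cap = π/4 × (1.41 in)² = 1.561 in^2
Rod-side annular area A_ann = π/4 × (1.41² − 1.06²) = 0.6790 in^2
For equal Q, v ∝ 1/A, so v_ret/v_ext = A_cap/A_ann.

v_ret/v_ext ≈ 2.30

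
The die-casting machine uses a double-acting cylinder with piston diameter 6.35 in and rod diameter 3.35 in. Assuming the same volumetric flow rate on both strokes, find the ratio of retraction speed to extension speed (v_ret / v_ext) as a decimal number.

v_ret/v_ext ≈ 1.39

Cap-side area A_cap = π/4 × (6.35 in)² = 31.67 in^2
Rod-side annular area A_ann = π/4 × (6.35² − 3.35²) = 22.86 in^2
For equal Q, v ∝ 1/A, so v_ret/v_ext = A_cap/A_ann.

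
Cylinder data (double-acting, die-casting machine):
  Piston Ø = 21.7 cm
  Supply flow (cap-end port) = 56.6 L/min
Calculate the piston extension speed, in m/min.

Cap-side area A_cap = π/4 × (21.7 cm)² = 369.8 cm^2
v = Q / A

v ≈ 1.53 m/min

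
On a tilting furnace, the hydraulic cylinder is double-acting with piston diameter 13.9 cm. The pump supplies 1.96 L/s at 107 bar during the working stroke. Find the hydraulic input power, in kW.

W ≈ 21.0 kW

Hydraulic power = P × Q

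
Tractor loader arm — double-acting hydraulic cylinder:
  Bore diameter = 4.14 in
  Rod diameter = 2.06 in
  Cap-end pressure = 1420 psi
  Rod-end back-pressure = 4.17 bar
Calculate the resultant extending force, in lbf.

Cap-side area A_cap = π/4 × (4.14 in)² = 13.46 in^2
Rod-side annular area A_ann = π/4 × (4.14² − 2.06²) = 10.13 in^2
Net thrust = P_cap·A_cap − P_rod·A_ann = 19120 lbf − 612.6 lbf

F ≈ 18500 lbf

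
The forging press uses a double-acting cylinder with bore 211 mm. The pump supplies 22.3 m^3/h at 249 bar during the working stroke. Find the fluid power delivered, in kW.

W ≈ 154 kW

Hydraulic power = P × Q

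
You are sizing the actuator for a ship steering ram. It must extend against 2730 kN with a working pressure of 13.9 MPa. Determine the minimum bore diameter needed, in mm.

D ≈ 500 mm

Extension force acts on the full piston face: F = P × (π/4)D².
D = √(4F / (πP)) = √(4 × 2730 kN / (π × 13.9 MPa))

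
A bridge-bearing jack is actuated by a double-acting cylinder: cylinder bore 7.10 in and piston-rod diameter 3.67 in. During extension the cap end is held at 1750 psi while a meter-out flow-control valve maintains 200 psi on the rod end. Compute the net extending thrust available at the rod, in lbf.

Cap-side area A_cap = π/4 × (7.10 in)² = 39.59 in^2
Rod-side annular area A_ann = π/4 × (7.10² − 3.67²) = 29.01 in^2
Net thrust = P_cap·A_cap − P_rod·A_ann = 69290 lbf − 5803 lbf

F ≈ 63500 lbf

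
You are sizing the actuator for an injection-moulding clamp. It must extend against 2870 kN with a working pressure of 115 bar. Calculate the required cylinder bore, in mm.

D ≈ 564 mm

Extension force acts on the full piston face: F = P × (π/4)D².
D = √(4F / (πP)) = √(4 × 2870 kN / (π × 115 bar))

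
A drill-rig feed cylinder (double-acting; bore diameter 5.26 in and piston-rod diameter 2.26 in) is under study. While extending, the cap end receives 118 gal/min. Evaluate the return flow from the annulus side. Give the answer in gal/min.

Q_out ≈ 96.2 gal/min

Cap-side area A_cap = π/4 × (5.26 in)² = 21.73 in^2
Rod-side annular area A_ann = π/4 × (5.26² − 2.26²) = 17.72 in^2
Piston speed v = Q_in/A_cap; rod-end outflow Q_out = v × A_ann = Q_in × A_ann/A_cap.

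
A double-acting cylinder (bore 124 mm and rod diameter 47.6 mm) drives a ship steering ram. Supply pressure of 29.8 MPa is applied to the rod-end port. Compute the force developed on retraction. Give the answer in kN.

F ≈ 307 kN

Rod-side annular area A_ann = π/4 × (124² − 47.6²) = 10300 mm^2
On retraction the pressure acts on the annular area (bore minus rod).
F = P × A_ann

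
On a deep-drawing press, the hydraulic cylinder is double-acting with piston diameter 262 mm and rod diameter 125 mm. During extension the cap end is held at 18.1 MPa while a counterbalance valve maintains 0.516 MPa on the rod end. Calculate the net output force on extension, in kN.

F ≈ 954 kN

Cap-side area A_cap = π/4 × (262 mm)² = 53910 mm^2
Rod-side annular area A_ann = π/4 × (262² − 125²) = 41640 mm^2
Net thrust = P_cap·A_cap − P_rod·A_ann = 975.8 kN − 21.49 kN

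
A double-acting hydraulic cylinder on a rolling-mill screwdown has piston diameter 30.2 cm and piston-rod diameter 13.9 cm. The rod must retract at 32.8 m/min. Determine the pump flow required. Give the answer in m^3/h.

Q ≈ 111 m^3/h

Rod-side annular area A_ann = π/4 × (30.2² − 13.9²) = 564.6 cm^2
Q = A × v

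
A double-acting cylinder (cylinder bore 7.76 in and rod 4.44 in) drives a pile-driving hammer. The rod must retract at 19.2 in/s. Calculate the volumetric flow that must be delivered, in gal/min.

Q ≈ 159 gal/min

Rod-side annular area A_ann = π/4 × (7.76² − 4.44²) = 31.81 in^2
Q = A × v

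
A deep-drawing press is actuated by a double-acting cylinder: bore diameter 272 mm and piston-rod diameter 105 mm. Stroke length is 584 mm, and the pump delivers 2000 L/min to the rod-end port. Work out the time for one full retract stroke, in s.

Rod-side annular area A_ann = π/4 × (272² − 105²) = 49450 mm^2
Swept volume V = A × L; t = V / Q = A·L / Q

t ≈ 0.866 s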